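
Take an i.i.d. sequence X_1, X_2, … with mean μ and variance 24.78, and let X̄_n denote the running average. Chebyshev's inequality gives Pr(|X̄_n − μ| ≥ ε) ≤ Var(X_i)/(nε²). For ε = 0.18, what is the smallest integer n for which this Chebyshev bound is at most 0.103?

7426

Require 24.78/(n·0.18²) ≤ 0.103, i.e. n ≥ 24.78/(0.103·0.18²) = 7425.387.
The smallest integer n is 7426.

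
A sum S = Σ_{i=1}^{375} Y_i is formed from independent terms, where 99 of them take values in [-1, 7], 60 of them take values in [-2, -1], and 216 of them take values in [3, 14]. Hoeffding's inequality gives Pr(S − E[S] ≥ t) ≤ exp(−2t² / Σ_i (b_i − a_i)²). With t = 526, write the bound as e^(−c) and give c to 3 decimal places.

17.009

Σ(b_i − a_i)² = 99·8² + 60·1² + 216·11² = 32532.
c = 2t² / 32532 = 2·526² / 32532 = 17.0095.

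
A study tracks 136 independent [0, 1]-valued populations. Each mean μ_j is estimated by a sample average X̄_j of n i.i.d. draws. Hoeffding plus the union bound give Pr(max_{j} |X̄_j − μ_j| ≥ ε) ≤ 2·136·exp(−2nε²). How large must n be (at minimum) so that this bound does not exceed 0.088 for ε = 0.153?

Need 2·136·exp(−2nε²) ≤ 0.088, i.e. exp(−2nε²) ≤ 0.088/272.
So 2nε² ≥ ln(272/0.088) = 8.036221.
Hence n ≥ 8.036221/(2·0.153²) = 171.648.
The smallest integer n is 172.

172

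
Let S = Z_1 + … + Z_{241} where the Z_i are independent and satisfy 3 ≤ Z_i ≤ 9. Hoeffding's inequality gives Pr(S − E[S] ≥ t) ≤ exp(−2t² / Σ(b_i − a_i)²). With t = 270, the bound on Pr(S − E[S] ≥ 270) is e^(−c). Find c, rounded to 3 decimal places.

Σ(b_i − a_i)² = 241·(6)² = 8676.
c = 2t²/8676 = 2·270²/8676 = 16.8050.

16.805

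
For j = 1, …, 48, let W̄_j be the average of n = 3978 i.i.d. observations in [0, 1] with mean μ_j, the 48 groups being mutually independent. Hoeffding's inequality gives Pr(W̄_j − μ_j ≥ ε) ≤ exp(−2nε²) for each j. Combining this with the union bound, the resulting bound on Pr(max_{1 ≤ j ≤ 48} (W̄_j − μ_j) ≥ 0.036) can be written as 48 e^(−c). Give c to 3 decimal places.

Union bound over the 48 events: Pr(max_{1 ≤ j ≤ 48} (W̄_j − μ_j) ≥ 0.036) ≤ 48·exp(−2nε²) = 48 exp(−2·3978·0.036²).
So c = 2·3978·0.036² = 10.3110.

10.311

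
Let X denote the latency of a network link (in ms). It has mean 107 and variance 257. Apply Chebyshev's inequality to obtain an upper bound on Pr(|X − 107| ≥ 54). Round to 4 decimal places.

Chebyshev: Pr(|X − μ| ≥ t) ≤ Var(X)/t².
Bound = 257 / 2916 = 0.0881.

0.0881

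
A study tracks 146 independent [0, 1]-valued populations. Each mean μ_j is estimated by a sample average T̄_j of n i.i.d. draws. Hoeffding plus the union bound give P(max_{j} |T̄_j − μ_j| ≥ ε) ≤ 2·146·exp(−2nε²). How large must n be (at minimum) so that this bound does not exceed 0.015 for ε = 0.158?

198

Need 2·146·exp(−2nε²) ≤ 0.015, i.e. exp(−2nε²) ≤ 0.015/292.
So 2nε² ≥ ln(292/0.015) = 9.876459.
Hence n ≥ 9.876459/(2·0.158²) = 197.814.
The smallest integer n is 198.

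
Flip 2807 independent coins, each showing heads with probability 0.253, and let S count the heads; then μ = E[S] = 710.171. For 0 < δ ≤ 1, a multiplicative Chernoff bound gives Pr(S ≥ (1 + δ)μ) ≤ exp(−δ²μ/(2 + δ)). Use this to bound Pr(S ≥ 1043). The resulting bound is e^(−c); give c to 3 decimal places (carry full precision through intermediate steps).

Write 1043 = (1 + δ)μ, so δ = 1043/710.171 − 1 = 0.4686604…
Then the exponent is δ²μ/(2 + δ) = (1043 − μ)² / (μ·(2 + δ)) = 63.185590.

63.186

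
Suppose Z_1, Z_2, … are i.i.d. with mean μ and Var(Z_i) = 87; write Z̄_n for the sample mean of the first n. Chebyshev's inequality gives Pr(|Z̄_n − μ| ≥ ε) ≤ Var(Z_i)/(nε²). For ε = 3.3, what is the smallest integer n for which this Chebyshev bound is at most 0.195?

41

Require 87/(n·3.3²) ≤ 0.195, i.e. n ≥ 87/(0.195·3.3²) = 40.969.
The smallest integer n is 41.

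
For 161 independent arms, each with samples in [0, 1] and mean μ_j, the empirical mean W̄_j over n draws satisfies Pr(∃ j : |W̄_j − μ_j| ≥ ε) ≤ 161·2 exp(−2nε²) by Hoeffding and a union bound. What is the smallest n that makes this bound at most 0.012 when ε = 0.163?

Need 2·161·exp(−2nε²) ≤ 0.012, i.e. exp(−2nε²) ≤ 0.012/322.
So 2nε² ≥ ln(322/0.012) = 10.197400.
Hence n ≥ 10.197400/(2·0.163²) = 191.904.
The smallest integer n is 192.

192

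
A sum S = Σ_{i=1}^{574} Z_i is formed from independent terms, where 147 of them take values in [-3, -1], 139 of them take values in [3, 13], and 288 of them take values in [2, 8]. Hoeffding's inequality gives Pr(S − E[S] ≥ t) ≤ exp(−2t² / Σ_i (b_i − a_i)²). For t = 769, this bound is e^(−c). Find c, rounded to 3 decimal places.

47.583

Σ(b_i − a_i)² = 147·2² + 139·10² + 288·6² = 24856.
c = 2t² / 24856 = 2·769² / 24856 = 47.5830.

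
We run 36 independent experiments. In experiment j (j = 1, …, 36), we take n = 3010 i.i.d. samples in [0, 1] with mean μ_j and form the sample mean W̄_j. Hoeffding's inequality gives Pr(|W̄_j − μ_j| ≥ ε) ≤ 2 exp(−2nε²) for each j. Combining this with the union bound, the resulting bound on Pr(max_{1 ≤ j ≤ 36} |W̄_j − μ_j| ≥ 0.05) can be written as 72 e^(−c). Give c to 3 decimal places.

15.050

Union bound over the 36 events: Pr(max_{1 ≤ j ≤ 36} |W̄_j − μ_j| ≥ 0.05) ≤ 36·2·exp(−2nε²) = 72 exp(−2·3010·0.05²).
So c = 2·3010·0.05² = 15.0500.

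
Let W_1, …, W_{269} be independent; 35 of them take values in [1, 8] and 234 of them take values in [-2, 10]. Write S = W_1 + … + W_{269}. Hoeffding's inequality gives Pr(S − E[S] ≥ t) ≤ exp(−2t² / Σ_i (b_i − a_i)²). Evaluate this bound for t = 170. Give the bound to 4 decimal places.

Σ(b_i − a_i)² = 35·7² + 234·12² = 35411.
Exponent = 2·170² / 35411 = 1.63226.
Bound = exp(−1.63226) = 0.19549.

0.1955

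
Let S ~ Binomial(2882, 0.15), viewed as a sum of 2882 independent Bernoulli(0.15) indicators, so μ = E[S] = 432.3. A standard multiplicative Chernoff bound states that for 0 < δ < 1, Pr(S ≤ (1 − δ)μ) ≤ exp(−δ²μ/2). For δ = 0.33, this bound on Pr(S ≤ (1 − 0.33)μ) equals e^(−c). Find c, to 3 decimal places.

23.539

c = δ²μ/2 = 0.33²·432.3/2 = 23.5387.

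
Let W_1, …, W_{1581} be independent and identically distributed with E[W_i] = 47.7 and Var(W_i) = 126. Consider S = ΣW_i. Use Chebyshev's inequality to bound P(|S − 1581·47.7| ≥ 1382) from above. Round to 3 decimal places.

0.104

Var(S) = n·Var(W_i) = 1581·126 = 199206.
Chebyshev: P(|S − 1581·47.7| ≥ 1382) ≤ Var(S)/1382² = 199206/1909924 = 0.1043.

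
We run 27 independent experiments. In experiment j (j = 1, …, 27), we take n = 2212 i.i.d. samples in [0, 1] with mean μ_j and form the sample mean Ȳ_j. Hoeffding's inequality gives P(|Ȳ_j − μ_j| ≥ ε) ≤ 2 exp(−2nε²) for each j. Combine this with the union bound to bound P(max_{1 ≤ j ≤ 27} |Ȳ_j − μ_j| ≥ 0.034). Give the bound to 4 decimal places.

0.3246

Per-experiment Hoeffding bound: 2·exp(−2·2212·0.034²) = 2·exp(−5.11414) = 0.012022.
Union bound over 27 events: 27·0.012022 = 0.32460.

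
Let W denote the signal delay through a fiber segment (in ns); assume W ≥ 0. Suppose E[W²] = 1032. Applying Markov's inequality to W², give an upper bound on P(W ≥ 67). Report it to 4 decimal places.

0.2299

Since W ≥ 0, the event {W ≥ 67} is the same as {W² ≥ 4489}.
Markov's inequality applied to W² gives P(W² ≥ 4489) ≤ E[W²]/4489 = 1032/4489 = 0.2299.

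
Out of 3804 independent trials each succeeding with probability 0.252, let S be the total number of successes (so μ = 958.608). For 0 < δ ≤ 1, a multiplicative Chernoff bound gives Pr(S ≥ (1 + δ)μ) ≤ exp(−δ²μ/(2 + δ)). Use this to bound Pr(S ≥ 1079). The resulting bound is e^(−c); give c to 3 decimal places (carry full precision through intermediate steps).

7.113

Write 1079 = (1 + δ)μ, so δ = 1079/958.608 − 1 = 0.1255904…
Then the exponent is δ²μ/(2 + δ) = (1079 − μ)² / (μ·(2 + δ)) = 7.113357.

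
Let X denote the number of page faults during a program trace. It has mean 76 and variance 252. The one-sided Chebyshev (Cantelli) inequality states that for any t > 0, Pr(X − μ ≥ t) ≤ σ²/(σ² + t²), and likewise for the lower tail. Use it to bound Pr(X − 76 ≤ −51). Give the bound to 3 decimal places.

Here σ² = 252 and t = 51, so σ² + t² = 2853.
Cantelli's bound: 252/2853 = 0.0883.

0.088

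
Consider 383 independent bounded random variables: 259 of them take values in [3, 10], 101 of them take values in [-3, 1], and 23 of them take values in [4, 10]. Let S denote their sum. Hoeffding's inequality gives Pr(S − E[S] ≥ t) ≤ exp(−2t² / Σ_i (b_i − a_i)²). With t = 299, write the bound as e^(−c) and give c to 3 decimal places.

11.814

Σ(b_i − a_i)² = 259·7² + 101·4² + 23·6² = 15135.
c = 2t² / 15135 = 2·299² / 15135 = 11.8138.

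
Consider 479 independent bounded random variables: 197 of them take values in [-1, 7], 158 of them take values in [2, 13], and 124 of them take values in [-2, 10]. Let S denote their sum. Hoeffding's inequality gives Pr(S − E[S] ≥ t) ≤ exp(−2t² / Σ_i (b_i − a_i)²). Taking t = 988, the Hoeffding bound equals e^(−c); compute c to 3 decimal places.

Σ(b_i − a_i)² = 197·8² + 158·11² + 124·12² = 49582.
c = 2t² / 49582 = 2·988² / 49582 = 39.3749.

39.375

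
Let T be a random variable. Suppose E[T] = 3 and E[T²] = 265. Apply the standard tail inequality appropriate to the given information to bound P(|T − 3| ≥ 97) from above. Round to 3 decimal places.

0.027

The first two moments determine the variance, so Chebyshev's inequality is the sharpest standard bound available.
Var(T) = E[T²] − (E[T])² = 265 − 9 = 256.
Chebyshev's inequality: P(|T − μ| ≥ t) ≤ Var(T)/t² = 256/9409 = 0.0272.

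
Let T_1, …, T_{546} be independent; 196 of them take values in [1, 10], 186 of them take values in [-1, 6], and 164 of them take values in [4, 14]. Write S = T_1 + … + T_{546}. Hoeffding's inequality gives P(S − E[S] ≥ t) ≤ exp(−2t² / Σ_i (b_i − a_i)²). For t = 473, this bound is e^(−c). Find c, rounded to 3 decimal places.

10.811

Σ(b_i − a_i)² = 196·9² + 186·7² + 164·10² = 41390.
c = 2t² / 41390 = 2·473² / 41390 = 10.8108.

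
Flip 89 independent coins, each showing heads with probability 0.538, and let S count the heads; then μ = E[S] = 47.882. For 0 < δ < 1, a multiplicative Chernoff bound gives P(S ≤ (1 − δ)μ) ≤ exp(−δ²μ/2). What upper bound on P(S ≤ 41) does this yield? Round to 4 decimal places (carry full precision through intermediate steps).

Write 41 = (1 − δ)μ, so δ = 1 − 41/47.882 = 0.1437283…
Then the exponent is δ²μ/2 = (μ − 41)²/(2μ) = 0.494569.
Bound = exp(−0.494569) = 0.60983.

0.6098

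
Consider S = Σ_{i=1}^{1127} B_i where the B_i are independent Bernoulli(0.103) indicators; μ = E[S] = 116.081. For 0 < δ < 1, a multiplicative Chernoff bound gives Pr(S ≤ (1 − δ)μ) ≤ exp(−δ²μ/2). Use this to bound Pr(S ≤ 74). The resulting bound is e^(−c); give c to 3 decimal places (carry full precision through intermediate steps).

Write 74 = (1 − δ)μ, so δ = 1 − 74/116.081 = 0.3625141…
Then the exponent is δ²μ/2 = (μ − 74)²/(2μ) = 7.627478.

7.627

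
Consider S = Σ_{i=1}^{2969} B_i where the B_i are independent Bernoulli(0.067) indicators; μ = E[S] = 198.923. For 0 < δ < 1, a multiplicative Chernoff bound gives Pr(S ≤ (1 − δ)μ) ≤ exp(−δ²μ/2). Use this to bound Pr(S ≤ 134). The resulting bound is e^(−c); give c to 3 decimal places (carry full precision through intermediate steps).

Write 134 = (1 − δ)μ, so δ = 1 − 134/198.923 = 0.3263725…
Then the exponent is δ²μ/2 = (μ − 134)²/(2μ) = 10.594541.

10.595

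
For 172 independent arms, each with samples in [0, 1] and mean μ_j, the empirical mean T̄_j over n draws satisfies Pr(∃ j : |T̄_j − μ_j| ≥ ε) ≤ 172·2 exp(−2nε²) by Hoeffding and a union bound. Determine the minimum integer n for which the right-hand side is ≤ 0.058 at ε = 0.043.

2350

Need 2·172·exp(−2nε²) ≤ 0.058, i.e. exp(−2nε²) ≤ 0.058/344.
So 2nε² ≥ ln(344/0.058) = 8.687954.
Hence n ≥ 8.687954/(2·0.043²) = 2349.366.
The smallest integer n is 2350.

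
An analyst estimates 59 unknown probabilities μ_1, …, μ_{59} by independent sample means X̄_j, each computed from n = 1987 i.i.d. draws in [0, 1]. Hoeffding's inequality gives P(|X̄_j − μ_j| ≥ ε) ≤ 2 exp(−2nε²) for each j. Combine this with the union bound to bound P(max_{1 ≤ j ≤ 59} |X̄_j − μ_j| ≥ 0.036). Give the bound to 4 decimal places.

Per-experiment Hoeffding bound: 2·exp(−2·1987·0.036²) = 2·exp(−5.15030) = 0.011595.
Union bound over 59 events: 59·0.011595 = 0.68412.

0.6841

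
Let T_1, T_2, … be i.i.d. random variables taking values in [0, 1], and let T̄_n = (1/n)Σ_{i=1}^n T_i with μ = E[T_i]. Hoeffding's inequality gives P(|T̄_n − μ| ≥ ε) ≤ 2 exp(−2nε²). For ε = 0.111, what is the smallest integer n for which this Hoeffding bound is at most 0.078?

Require 2·exp(−2nε²) ≤ 0.078, i.e. 2nε² ≥ ln(2/0.078) = 3.244194.
So n ≥ 3.244194 / (2·0.111²) = 131.653.
The smallest integer n is 132.

132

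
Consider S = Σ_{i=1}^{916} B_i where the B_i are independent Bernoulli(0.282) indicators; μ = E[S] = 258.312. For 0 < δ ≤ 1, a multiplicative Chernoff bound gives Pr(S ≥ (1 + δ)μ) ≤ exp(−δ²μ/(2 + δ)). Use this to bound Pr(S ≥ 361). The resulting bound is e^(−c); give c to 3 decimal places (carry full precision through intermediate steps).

Write 361 = (1 + δ)μ, so δ = 361/258.312 − 1 = 0.3975348…
Then the exponent is δ²μ/(2 + δ) = (361 − μ)² / (μ·(2 + δ)) = 17.026677.

17.027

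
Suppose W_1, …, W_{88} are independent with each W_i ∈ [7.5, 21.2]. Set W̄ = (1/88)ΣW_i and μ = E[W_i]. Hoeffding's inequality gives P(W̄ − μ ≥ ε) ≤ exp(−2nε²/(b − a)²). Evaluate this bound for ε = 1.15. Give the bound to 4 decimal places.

0.2893

Exponent: 2nε²/(b − a)² = 2·88·1.15² / 13.7² = 1.24013.
Bound = exp(−1.24013) = 0.28935.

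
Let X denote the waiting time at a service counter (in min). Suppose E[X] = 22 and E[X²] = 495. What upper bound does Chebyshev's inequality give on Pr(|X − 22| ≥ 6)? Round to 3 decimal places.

0.306

Var(X) = E[X²] − (E[X])² = 495 − 484 = 11.
Chebyshev's inequality: Pr(|X − μ| ≥ t) ≤ Var(X)/t² = 11/36 = 0.3056.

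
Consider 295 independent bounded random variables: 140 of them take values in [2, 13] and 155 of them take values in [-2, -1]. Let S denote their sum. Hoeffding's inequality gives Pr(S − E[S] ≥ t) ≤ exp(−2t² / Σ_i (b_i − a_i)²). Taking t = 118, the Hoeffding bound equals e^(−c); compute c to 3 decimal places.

Σ(b_i − a_i)² = 140·11² + 155·1² = 17095.
c = 2t² / 17095 = 2·118² / 17095 = 1.6290.

1.629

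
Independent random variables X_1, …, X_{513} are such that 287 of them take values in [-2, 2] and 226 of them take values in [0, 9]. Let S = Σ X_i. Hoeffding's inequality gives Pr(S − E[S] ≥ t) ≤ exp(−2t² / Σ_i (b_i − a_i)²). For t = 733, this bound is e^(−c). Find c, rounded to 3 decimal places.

Σ(b_i − a_i)² = 287·4² + 226·9² = 22898.
c = 2t² / 22898 = 2·733² / 22898 = 46.9289.

46.929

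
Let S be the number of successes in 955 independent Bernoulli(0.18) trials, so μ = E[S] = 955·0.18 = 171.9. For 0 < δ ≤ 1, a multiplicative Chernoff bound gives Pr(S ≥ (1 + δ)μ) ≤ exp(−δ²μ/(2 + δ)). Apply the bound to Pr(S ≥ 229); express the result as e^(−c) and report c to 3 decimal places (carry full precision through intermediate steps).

8.133

Write 229 = (1 + δ)μ, so δ = 229/171.9 − 1 = 0.3321699…
Then the exponent is δ²μ/(2 + δ) = (229 − μ)² / (μ·(2 + δ)) = 8.132726.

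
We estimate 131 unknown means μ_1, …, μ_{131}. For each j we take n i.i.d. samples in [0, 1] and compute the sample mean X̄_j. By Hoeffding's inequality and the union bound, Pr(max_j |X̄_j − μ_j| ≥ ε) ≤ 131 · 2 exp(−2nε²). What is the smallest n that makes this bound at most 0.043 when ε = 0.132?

Need 2·131·exp(−2nε²) ≤ 0.043, i.e. exp(−2nε²) ≤ 0.043/262.
So 2nε² ≥ ln(262/0.043) = 8.714900.
Hence n ≥ 8.714900/(2·0.132²) = 250.083.
The smallest integer n is 251.

251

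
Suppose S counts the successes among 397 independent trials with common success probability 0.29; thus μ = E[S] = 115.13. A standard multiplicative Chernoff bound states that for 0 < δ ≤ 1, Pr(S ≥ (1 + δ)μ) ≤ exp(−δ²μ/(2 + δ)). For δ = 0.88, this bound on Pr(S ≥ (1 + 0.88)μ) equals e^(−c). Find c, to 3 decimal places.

c = δ²μ/(2 + δ) = 0.88²·115.13/(2 + 0.88) = 30.9572.

30.957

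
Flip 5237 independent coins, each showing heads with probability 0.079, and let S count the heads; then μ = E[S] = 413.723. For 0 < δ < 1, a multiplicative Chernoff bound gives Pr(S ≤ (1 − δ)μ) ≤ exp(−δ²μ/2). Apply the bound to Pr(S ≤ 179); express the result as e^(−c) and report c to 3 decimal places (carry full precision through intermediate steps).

Write 179 = (1 − δ)μ, so δ = 1 − 179/413.723 = 0.5673434…
Then the exponent is δ²μ/2 = (μ − 179)²/(2μ) = 66.584269.

66.584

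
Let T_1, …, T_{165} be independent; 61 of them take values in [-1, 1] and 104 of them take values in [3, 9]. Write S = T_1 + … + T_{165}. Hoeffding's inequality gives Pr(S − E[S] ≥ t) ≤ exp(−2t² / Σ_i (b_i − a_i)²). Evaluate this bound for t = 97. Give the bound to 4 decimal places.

Σ(b_i − a_i)² = 61·2² + 104·6² = 3988.
Exponent = 2·97² / 3988 = 4.71866.
Bound = exp(−4.71866) = 0.00893.

0.0089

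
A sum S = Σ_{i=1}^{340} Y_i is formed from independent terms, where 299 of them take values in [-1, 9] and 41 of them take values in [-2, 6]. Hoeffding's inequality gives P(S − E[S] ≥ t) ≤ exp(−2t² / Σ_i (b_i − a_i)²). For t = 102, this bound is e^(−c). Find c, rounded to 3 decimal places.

Σ(b_i − a_i)² = 299·10² + 41·8² = 32524.
c = 2t² / 32524 = 2·102² / 32524 = 0.6398.

0.640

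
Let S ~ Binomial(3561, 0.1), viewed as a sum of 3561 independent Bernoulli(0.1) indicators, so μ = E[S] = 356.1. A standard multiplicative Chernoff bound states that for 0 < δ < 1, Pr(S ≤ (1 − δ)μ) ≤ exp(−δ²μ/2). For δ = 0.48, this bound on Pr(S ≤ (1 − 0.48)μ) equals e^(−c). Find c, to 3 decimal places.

c = δ²μ/2 = 0.48²·356.1/2 = 41.0227.

41.023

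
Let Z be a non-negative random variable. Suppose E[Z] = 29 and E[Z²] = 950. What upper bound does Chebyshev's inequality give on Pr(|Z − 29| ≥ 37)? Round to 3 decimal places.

Var(Z) = E[Z²] − (E[Z])² = 950 − 841 = 109.
Chebyshev's inequality: Pr(|Z − μ| ≥ t) ≤ Var(Z)/t² = 109/1369 = 0.0796.

0.080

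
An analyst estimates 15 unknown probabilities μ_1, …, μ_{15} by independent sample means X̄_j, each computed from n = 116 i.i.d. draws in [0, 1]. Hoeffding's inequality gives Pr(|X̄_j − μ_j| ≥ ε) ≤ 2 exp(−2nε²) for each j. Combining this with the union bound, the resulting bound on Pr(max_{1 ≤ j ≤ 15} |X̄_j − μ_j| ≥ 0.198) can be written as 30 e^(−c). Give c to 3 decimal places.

Union bound over the 15 events: Pr(max_{1 ≤ j ≤ 15} |X̄_j − μ_j| ≥ 0.198) ≤ 15·2·exp(−2nε²) = 30 exp(−2·116·0.198²).
So c = 2·116·0.198² = 9.0953.

9.095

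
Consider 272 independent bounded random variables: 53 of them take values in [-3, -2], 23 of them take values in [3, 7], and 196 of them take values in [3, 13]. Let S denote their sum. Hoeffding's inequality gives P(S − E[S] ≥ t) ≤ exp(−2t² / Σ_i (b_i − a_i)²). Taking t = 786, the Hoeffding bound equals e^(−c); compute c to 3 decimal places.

Σ(b_i − a_i)² = 53·1² + 23·4² + 196·10² = 20021.
c = 2t² / 20021 = 2·786² / 20021 = 61.7148.

61.715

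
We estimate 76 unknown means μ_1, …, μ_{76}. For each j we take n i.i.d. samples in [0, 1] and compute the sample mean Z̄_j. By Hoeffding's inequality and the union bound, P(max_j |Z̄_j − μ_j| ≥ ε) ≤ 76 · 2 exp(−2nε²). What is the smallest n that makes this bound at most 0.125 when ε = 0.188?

101

Need 2·76·exp(−2nε²) ≤ 0.125, i.e. exp(−2nε²) ≤ 0.125/152.
So 2nε² ≥ ln(152/0.125) = 7.103322.
Hence n ≥ 7.103322/(2·0.188²) = 100.488.
The smallest integer n is 101.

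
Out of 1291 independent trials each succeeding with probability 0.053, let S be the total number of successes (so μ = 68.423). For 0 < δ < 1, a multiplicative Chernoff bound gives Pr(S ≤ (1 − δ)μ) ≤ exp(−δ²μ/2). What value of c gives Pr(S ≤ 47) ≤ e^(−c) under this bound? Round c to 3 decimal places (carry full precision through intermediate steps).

3.354

Write 47 = (1 − δ)μ, so δ = 1 − 47/68.423 = 0.3130965…
Then the exponent is δ²μ/2 = (μ − 47)²/(2μ) = 3.353733.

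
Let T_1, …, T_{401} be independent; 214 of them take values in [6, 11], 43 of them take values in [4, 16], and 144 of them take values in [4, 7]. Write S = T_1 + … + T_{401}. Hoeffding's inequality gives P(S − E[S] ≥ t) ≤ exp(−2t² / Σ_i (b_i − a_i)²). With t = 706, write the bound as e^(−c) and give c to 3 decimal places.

77.650

Σ(b_i − a_i)² = 214·5² + 43·12² + 144·3² = 12838.
c = 2t² / 12838 = 2·706² / 12838 = 77.6501.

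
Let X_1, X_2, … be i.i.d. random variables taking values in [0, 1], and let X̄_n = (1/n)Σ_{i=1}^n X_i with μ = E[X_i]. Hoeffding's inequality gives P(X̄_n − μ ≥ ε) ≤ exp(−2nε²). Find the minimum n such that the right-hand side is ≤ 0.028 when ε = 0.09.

221

Require exp(−2nε²) ≤ 0.028, i.e. 2nε² ≥ ln(1/0.028) = 3.575551.
So n ≥ 3.575551 / (2·0.09²) = 220.713.
The smallest integer n is 221.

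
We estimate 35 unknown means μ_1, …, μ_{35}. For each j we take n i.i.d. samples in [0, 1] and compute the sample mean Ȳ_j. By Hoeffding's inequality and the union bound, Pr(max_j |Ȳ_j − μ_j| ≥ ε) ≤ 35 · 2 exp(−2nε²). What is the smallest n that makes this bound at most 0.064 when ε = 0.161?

135

Need 2·35·exp(−2nε²) ≤ 0.064, i.e. exp(−2nε²) ≤ 0.064/70.
So 2nε² ≥ ln(70/0.064) = 6.997367.
Hence n ≥ 6.997367/(2·0.161²) = 134.975.
The smallest integer n is 135.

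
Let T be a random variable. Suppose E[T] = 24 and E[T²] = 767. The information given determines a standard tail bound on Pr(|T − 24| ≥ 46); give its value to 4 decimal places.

0.0903

The first two moments determine the variance, so Chebyshev's inequality is the sharpest standard bound available.
Var(T) = E[T²] − (E[T])² = 767 − 576 = 191.
Chebyshev's inequality: Pr(|T − μ| ≥ t) ≤ Var(T)/t² = 191/2116 = 0.0903.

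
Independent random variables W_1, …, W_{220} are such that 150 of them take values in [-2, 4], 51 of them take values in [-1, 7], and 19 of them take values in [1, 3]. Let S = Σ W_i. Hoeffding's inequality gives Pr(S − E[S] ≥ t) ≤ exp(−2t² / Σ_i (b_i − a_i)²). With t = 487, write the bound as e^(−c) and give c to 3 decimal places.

Σ(b_i − a_i)² = 150·6² + 51·8² + 19·2² = 8740.
c = 2t² / 8740 = 2·487² / 8740 = 54.2721.

54.272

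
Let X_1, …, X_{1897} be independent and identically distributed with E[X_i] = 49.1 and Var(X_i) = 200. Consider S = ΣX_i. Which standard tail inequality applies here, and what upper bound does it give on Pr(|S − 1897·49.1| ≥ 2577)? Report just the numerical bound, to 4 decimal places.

With mean and variance of each term known, Chebyshev's inequality bounds the deviation of the sum (or sample mean).
Var(S) = n·Var(X_i) = 1897·200 = 379400.
Chebyshev: Pr(|S − 1897·49.1| ≥ 2577) ≤ Var(S)/2577² = 379400/6640929 = 0.0571.

0.0571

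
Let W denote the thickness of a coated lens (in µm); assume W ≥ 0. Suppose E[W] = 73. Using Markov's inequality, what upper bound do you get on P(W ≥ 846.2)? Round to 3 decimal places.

Markov's inequality: for a non-negative random variable, P(W ≥ a) ≤ E[W]/a.
Here E[W] = 73 and a = 846.2, so the bound is 73/846.2 = 0.0863.

0.086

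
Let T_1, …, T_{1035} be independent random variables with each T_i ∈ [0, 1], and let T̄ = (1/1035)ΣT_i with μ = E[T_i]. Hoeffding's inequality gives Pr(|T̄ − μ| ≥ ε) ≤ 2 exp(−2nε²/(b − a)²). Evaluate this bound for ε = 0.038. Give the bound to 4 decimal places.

0.1007

Exponent: 2nε²/(b − a)² = 2·1035·0.038² / 1² = 2.98908.
Bound = 2·exp(−2.98908) = 0.10067.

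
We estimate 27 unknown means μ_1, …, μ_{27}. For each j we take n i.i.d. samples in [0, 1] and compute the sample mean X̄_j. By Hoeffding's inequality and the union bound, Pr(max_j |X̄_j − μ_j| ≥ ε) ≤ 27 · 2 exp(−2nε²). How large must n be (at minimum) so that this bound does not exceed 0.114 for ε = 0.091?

Need 2·27·exp(−2nε²) ≤ 0.114, i.e. exp(−2nε²) ≤ 0.114/54.
So 2nε² ≥ ln(54/0.114) = 6.160541.
Hence n ≥ 6.160541/(2·0.091²) = 371.968.
The smallest integer n is 372.

372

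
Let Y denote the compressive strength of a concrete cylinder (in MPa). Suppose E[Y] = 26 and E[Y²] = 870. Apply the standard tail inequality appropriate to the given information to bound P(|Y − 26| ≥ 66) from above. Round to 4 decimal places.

The first two moments determine the variance, so Chebyshev's inequality is the sharpest standard bound available.
Var(Y) = E[Y²] − (E[Y])² = 870 − 676 = 194.
Chebyshev's inequality: P(|Y − μ| ≥ t) ≤ Var(Y)/t² = 194/4356 = 0.0445.

0.0445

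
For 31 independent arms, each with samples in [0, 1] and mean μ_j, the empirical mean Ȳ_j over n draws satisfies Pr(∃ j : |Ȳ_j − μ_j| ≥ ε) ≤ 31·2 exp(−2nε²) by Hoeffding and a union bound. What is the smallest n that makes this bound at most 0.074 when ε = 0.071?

668

Need 2·31·exp(−2nε²) ≤ 0.074, i.e. exp(−2nε²) ≤ 0.074/62.
So 2nε² ≥ ln(62/0.074) = 6.730825.
Hence n ≥ 6.730825/(2·0.071²) = 667.608.
The smallest integer n is 668.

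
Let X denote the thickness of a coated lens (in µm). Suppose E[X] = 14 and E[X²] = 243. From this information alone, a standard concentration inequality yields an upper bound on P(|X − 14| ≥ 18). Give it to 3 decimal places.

0.145

The first two moments determine the variance, so Chebyshev's inequality is the sharpest standard bound available.
Var(X) = E[X²] − (E[X])² = 243 − 196 = 47.
Chebyshev's inequality: P(|X − μ| ≥ t) ≤ Var(X)/t² = 47/324 = 0.1451.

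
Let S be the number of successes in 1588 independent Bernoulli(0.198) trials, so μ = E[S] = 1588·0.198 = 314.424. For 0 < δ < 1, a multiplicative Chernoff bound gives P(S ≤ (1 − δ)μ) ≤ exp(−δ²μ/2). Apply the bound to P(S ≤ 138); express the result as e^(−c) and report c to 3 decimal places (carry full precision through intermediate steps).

Write 138 = (1 − δ)μ, so δ = 1 − 138/314.424 = 0.5611022…
Then the exponent is δ²μ/2 = (μ − 138)²/(2μ) = 49.495948.

49.496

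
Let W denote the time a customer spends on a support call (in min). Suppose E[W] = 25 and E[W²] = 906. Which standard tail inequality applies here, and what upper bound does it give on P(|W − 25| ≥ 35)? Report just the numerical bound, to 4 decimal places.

0.2294

The first two moments determine the variance, so Chebyshev's inequality is the sharpest standard bound available.
Var(W) = E[W²] − (E[W])² = 906 − 625 = 281.
Chebyshev's inequality: P(|W − μ| ≥ t) ≤ Var(W)/t² = 281/1225 = 0.2294.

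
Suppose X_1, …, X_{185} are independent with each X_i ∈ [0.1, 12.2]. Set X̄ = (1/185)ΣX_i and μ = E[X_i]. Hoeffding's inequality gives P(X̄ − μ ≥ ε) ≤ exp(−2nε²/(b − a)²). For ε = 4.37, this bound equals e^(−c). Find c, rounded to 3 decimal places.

c = 2nε²/(b − a)² = 2·185·4.37² / 12.1² = 48.2607.

48.261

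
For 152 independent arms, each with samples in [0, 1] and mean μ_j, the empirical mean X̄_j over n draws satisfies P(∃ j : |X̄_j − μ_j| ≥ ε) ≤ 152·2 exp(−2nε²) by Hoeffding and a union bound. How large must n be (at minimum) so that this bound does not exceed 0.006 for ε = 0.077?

Need 2·152·exp(−2nε²) ≤ 0.006, i.e. exp(−2nε²) ≤ 0.006/304.
So 2nε² ≥ ln(304/0.006) = 10.833024.
Hence n ≥ 10.833024/(2·0.077²) = 913.562.
The smallest integer n is 914.

914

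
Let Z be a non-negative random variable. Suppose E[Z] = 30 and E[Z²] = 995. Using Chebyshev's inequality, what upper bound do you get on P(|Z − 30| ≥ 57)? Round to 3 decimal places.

Var(Z) = E[Z²] − (E[Z])² = 995 − 900 = 95.
Chebyshev's inequality: P(|Z − μ| ≥ t) ≤ Var(Z)/t² = 95/3249 = 0.0292.

0.029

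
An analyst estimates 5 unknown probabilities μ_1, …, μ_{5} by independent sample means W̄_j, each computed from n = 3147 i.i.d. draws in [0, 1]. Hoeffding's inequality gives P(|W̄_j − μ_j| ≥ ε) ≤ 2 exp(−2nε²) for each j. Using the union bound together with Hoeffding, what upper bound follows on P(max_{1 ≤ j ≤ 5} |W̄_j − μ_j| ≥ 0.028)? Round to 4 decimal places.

Per-experiment Hoeffding bound: 2·exp(−2·3147·0.028²) = 2·exp(−4.93450) = 0.014388.
Union bound over 5 events: 5·0.014388 = 0.07194.

0.0719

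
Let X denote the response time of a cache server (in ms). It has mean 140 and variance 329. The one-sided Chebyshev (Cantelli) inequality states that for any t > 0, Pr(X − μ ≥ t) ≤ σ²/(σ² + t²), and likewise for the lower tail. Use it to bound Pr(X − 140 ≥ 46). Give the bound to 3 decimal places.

0.135

Here σ² = 329 and t = 46, so σ² + t² = 2445.
Cantelli's bound: 329/2445 = 0.1346.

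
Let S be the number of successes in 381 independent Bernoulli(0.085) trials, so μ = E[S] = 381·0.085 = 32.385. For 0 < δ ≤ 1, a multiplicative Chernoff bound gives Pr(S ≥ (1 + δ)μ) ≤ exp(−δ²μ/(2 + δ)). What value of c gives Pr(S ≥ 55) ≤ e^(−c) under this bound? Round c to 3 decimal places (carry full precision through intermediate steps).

Write 55 = (1 + δ)μ, so δ = 55/32.385 − 1 = 0.6983171…
Then the exponent is δ²μ/(2 + δ) = (55 − μ)² / (μ·(2 + δ)) = 5.852700.

5.853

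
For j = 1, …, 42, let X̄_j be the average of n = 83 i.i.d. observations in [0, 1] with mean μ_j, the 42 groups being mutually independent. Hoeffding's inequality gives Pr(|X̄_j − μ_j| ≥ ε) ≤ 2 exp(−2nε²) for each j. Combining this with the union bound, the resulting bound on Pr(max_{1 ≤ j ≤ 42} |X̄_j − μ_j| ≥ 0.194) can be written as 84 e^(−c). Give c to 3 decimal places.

Union bound over the 42 events: Pr(max_{1 ≤ j ≤ 42} |X̄_j − μ_j| ≥ 0.194) ≤ 42·2·exp(−2nε²) = 84 exp(−2·83·0.194²).
So c = 2·83·0.194² = 6.2476.

6.248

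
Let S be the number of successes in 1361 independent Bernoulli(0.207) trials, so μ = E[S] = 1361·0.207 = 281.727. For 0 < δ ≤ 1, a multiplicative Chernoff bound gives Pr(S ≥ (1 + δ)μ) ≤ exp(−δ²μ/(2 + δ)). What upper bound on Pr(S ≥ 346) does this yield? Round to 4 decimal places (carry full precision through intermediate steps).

Write 346 = (1 + δ)μ, so δ = 346/281.727 − 1 = 0.2281393…
Then the exponent is δ²μ/(2 + δ) = (346 − μ)² / (μ·(2 + δ)) = 6.580916.
Bound = exp(−6.580916) = 0.00139.

0.0014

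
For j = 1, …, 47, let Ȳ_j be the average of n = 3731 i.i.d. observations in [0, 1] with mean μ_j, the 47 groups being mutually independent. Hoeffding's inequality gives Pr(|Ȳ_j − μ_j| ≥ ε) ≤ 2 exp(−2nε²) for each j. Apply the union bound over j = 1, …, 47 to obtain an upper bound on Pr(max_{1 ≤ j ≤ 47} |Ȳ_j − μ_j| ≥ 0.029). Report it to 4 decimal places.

0.1769

Per-experiment Hoeffding bound: 2·exp(−2·3731·0.029²) = 2·exp(−6.27554) = 0.0037635.
Union bound over 47 events: 47·0.0037635 = 0.17689.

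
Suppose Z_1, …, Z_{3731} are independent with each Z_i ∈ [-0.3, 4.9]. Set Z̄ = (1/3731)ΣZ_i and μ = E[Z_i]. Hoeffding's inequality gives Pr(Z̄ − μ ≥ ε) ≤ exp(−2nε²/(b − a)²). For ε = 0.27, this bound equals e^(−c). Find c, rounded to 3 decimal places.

c = 2nε²/(b − a)² = 2·3731·0.27² / 5.2² = 20.1176.

20.118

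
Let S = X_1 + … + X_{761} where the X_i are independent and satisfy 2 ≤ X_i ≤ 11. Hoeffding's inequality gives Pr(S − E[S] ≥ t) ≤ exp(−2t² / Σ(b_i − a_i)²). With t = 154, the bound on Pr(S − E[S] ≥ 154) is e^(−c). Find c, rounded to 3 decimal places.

0.769

Σ(b_i − a_i)² = 761·(9)² = 61641.
c = 2t²/61641 = 2·154²/61641 = 0.7695.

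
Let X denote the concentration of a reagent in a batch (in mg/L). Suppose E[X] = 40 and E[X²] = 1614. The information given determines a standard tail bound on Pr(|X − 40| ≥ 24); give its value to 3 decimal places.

0.024

The first two moments determine the variance, so Chebyshev's inequality is the sharpest standard bound available.
Var(X) = E[X²] − (E[X])² = 1614 − 1600 = 14.
Chebyshev's inequality: Pr(|X − μ| ≥ t) ≤ Var(X)/t² = 14/576 = 0.0243.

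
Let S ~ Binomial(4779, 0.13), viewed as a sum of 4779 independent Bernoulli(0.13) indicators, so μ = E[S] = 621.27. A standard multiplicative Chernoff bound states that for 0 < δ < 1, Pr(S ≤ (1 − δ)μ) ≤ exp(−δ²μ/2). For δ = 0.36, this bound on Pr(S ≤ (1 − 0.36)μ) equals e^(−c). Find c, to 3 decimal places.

c = δ²μ/2 = 0.36²·621.27/2 = 40.2583.

40.258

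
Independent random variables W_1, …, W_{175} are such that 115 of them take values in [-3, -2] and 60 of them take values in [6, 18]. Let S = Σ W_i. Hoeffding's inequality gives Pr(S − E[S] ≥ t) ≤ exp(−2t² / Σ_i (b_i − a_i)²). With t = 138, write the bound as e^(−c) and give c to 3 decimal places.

4.350

Σ(b_i − a_i)² = 115·1² + 60·12² = 8755.
c = 2t² / 8755 = 2·138² / 8755 = 4.3504.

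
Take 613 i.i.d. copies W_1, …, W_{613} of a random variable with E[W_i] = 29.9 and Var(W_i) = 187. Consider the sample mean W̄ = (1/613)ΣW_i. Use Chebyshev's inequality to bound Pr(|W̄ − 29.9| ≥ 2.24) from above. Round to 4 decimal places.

Var(W̄) = Var(W_i)/n = 187/613 = 0.30506.
Chebyshev: Pr(|W̄ − 29.9| ≥ 2.24) ≤ Var(W̄)/(2.24)² = 187/(613·2.24²) = 0.0608.

0.0608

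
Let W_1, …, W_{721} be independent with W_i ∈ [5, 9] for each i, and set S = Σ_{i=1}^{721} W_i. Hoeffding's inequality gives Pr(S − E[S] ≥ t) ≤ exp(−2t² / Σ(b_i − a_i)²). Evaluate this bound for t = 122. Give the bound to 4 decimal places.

0.0757

Σ(b_i − a_i)² = 721·(4)² = 11536.
Exponent = 2·122²/11536 = 2.5804.
Bound = exp(−2.5804) = 0.07574.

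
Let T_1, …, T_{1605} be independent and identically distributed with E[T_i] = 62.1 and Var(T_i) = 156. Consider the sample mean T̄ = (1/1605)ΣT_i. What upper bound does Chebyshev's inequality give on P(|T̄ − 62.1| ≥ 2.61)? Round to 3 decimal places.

0.014

Var(T̄) = Var(T_i)/n = 156/1605 = 0.097196.
Chebyshev: P(|T̄ − 62.1| ≥ 2.61) ≤ Var(T̄)/(2.61)² = 156/(1605·2.61²) = 0.0143.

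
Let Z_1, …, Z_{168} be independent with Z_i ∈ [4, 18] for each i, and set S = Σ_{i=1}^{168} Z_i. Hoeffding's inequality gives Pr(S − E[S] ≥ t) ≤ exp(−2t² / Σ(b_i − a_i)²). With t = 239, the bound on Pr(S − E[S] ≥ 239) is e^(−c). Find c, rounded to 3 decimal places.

3.469

Σ(b_i − a_i)² = 168·(14)² = 32928.
c = 2t²/32928 = 2·239²/32928 = 3.4694.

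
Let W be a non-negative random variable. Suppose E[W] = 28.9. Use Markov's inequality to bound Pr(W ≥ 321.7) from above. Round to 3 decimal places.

0.090

Markov's inequality: for a non-negative random variable, Pr(W ≥ a) ≤ E[W]/a.
Here E[W] = 28.9 and a = 321.7, so the bound is 28.9/321.7 = 0.0898.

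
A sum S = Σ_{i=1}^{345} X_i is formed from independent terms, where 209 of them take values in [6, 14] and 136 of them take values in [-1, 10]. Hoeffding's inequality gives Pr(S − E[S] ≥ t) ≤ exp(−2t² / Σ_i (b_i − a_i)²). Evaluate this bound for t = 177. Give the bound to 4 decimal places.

Σ(b_i − a_i)² = 209·8² + 136·11² = 29832.
Exponent = 2·177² / 29832 = 2.10036.
Bound = exp(−2.10036) = 0.12241.

0.1224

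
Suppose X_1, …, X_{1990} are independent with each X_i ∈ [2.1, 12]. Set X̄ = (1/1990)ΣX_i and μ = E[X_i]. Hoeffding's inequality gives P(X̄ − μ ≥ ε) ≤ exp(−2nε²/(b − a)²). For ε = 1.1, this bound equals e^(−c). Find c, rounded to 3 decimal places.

c = 2nε²/(b − a)² = 2·1990·1.1² / 9.9² = 49.1358.

49.136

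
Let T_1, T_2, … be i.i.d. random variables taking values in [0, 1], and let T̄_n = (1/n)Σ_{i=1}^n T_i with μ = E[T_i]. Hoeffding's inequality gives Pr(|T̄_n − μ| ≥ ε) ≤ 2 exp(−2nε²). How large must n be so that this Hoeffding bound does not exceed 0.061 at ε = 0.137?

Require 2·exp(−2nε²) ≤ 0.061, i.e. 2nε² ≥ ln(2/0.061) = 3.490029.
So n ≥ 3.490029 / (2·0.137²) = 92.973.
The smallest integer n is 93.

93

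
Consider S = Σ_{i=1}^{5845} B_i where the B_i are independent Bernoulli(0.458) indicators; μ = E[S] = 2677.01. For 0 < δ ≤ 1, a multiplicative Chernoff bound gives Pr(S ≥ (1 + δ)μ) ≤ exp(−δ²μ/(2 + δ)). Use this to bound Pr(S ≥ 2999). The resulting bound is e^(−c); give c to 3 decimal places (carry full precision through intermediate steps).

Write 2999 = (1 + δ)μ, so δ = 2999/2677.01 − 1 = 0.1202797…
Then the exponent is δ²μ/(2 + δ) = (2999 − μ)² / (μ·(2 + δ)) = 18.265923.

18.266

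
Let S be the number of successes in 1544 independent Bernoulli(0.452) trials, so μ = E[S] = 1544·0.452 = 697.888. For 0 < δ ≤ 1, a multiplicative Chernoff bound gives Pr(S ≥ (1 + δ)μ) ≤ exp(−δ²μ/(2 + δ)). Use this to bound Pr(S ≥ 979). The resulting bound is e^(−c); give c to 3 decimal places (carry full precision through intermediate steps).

47.125

Write 979 = (1 + δ)μ, so δ = 979/697.888 − 1 = 0.4028039…
Then the exponent is δ²μ/(2 + δ) = (979 − μ)² / (μ·(2 + δ)) = 47.125363.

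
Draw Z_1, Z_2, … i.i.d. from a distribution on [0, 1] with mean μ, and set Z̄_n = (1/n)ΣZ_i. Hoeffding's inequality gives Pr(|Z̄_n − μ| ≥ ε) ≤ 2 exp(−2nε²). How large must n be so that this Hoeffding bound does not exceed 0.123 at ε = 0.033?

1281

Require 2·exp(−2nε²) ≤ 0.123, i.e. 2nε² ≥ ln(2/0.123) = 2.788718.
So n ≥ 2.788718 / (2·0.033²) = 1280.403.
The smallest integer n is 1281.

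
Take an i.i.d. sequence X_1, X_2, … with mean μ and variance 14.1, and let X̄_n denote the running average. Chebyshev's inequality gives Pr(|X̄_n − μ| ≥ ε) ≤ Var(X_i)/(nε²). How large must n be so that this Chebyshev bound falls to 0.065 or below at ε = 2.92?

Require 14.1/(n·2.92²) ≤ 0.065, i.e. n ≥ 14.1/(0.065·2.92²) = 25.441.
The smallest integer n is 26.

26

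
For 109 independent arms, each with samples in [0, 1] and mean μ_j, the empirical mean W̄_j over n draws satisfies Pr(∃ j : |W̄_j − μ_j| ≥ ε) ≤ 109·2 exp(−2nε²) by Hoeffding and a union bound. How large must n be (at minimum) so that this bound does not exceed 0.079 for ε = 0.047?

1794

Need 2·109·exp(−2nε²) ≤ 0.079, i.e. exp(−2nε²) ≤ 0.079/218.
So 2nε² ≥ ln(218/0.079) = 7.922802.
Hence n ≥ 7.922802/(2·0.047²) = 1793.301.
The smallest integer n is 1794.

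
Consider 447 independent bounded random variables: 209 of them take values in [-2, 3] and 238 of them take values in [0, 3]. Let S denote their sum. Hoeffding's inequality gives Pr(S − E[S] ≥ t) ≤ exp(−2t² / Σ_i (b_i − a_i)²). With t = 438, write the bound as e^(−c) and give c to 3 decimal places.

Σ(b_i − a_i)² = 209·5² + 238·3² = 7367.
c = 2t² / 7367 = 2·438² / 7367 = 52.0820.

52.082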